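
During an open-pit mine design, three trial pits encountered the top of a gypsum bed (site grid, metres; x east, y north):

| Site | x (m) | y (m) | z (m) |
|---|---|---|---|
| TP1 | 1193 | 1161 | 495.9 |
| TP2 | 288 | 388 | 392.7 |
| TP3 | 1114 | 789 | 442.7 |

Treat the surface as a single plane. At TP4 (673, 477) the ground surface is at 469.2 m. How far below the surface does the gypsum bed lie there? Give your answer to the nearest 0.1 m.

Two edge vectors: TP1→TP2 = (-905, -773, -103.2), TP1→TP3 = (-79, -372, -53.2).
Normal n = (TP1→TP2) × (TP1→TP3) = (2733.2, -39993.2, 275593).
So ∂z/∂x = −n_x/n_z = −0.009918 and ∂z/∂y = −n_y/n_z = 0.145117.
Intercept c from TP1: 495.9 + 11.83 − 168.48 = 339.25.
At (673, 477): z_contact = −6.67 + 69.22 + 339.25 = 401.80 m.
Depth below ground = 469.2 − 401.80 = 67.4 m.

67.4 m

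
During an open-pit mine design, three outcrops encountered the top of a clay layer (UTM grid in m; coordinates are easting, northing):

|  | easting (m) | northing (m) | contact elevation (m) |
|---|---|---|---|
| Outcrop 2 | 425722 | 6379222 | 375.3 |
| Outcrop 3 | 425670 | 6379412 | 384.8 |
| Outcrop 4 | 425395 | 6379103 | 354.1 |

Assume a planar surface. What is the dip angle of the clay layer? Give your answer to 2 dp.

4.28°

Two edge vectors: Outcrop 2→Outcrop 3 = (-52, 190, 9.5), Outcrop 2→Outcrop 4 = (-327, -119, -21.2).
Normal n = (Outcrop 2→Outcrop 3) × (Outcrop 2→Outcrop 4) = (-2897.5, -4208.9, 68318).
So ∂z/∂easting = −n_x/n_z = 0.04241 and ∂z/∂northing = −n_y/n_z = 0.06161.
Gradient magnitude |∇z| = √(a² + b²) = √(0.00180 + 0.00380) = 0.07479.
True dip = arctan(0.07479) = 4.28°, dipping toward SW (azimuth ≈ 215°).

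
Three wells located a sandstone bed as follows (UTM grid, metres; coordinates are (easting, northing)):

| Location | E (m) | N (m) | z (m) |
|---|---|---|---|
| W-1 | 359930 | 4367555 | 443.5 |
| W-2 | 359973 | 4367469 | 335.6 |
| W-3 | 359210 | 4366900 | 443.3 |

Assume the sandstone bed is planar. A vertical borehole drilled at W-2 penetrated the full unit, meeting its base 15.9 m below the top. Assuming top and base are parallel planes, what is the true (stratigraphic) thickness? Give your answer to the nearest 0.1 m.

Two edge vectors: W-1→W-2 = (43, -86, -107.9), W-1→W-3 = (-720, -655, -0.2).
Normal n = (W-1→W-2) × (W-1→W-3) = (-70657.3, 77696.6, -90085).
So ∂z/∂E = −n_x/n_z = −0.78434 and ∂z/∂N = −n_y/n_z = 0.86248.
|∇z| = √(a²+b²) = 1.16579, so dip δ = arctan(1.16579) = 49.38°.
True thickness = vertical thickness × cos δ = 15.9 × cos 49.38° = 10.4 m.

10.4 m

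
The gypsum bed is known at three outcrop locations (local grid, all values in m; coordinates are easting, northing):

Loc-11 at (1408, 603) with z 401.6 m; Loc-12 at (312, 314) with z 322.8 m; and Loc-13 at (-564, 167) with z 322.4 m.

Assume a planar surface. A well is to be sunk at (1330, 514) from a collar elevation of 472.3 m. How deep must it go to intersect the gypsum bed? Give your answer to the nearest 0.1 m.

127.3 m

Two edge vectors: Loc-11→Loc-12 = (-1096, -289, -78.8), Loc-11→Loc-13 = (-1972, -436, -79.2).
Normal n = (Loc-11→Loc-12) × (Loc-11→Loc-13) = (-11468, 68590.4, -92052).
So ∂z/∂easting = −n_x/n_z = −0.124582 and ∂z/∂northing = −n_y/n_z = 0.745127.
Intercept c from Loc-11: 401.6 + 175.41 − 449.31 = 127.70.
At (1330, 514): z_contact = −165.69 + 383.00 + 127.70 = 345.00 m.
Depth below ground = 472.3 − 345.00 = 127.3 m.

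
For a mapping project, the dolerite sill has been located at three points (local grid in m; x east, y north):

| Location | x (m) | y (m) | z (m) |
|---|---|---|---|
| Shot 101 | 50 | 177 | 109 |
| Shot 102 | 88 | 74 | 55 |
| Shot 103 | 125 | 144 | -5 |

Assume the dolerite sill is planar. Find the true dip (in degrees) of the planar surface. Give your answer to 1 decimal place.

Let the plane be z = a·x + b·y + c.
Shot 102−Shot 101: 38a − 103b = −54;  Shot 103−Shot 101: 75a − 33b = −114.
Solving gives a = −1.53917, b = −0.04358.
Gradient magnitude |∇z| = √(a² + b²) = √(2.36906 + 0.00190) = 1.53979.
True dip = arctan(1.53979) = 57.0°, dipping toward E (azimuth ≈ 088°).

57.0°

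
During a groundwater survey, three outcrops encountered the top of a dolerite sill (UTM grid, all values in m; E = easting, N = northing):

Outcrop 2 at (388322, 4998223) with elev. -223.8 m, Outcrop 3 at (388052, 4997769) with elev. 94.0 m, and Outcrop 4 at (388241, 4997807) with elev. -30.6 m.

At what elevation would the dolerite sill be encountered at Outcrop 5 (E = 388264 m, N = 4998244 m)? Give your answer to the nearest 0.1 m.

Two edge vectors: Outcrop 2→Outcrop 3 = (-270, -454, 317.8), Outcrop 2→Outcrop 4 = (-81, -416, 193.2).
Normal n = (Outcrop 2→Outcrop 3) × (Outcrop 2→Outcrop 4) = (44492, 26422.2, 75546).
So ∂z/∂E = −n_x/n_z = −0.588939189 and ∂z/∂N = −n_y/n_z = −0.349749821.
Intercept c from Outcrop 2: -223.8 + 228698.04 + 1748127.60 = 1976601.84.
At (388264, 4998244): z = −228663.9 − 1748134.9 + 1976601.84 = -197.0 m.

-197.0 m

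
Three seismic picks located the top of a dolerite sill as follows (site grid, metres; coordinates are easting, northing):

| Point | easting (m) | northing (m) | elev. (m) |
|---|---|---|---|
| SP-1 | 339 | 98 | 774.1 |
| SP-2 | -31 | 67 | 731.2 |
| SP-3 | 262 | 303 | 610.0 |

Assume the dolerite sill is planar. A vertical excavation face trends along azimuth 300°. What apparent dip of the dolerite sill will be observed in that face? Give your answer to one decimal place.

27.5°

Let the plane be z = a·easting + b·northing + c.
SP-2−SP-1: −370a − 31b = −42.9;  SP-3−SP-1: −77a + 205b = −164.1.
Solving gives a = 0.17743, b = −0.73384.
Unit vector along 300° is (sin 300°, cos 300°) = (-0.8660, 0.5000).
Slope in that direction = a·(-0.8660) + b·(0.5000) = −0.52058.
Apparent dip = arctan|0.52058| = 27.5° (true dip is 37.1°, so apparent ≤ true as expected).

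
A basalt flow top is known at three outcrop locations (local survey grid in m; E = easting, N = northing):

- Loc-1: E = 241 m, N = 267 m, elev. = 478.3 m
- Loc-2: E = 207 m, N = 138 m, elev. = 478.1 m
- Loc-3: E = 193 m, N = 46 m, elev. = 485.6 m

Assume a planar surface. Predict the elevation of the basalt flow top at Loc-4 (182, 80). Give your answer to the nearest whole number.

471 m

Let the plane be z = a·E + b·N + c.
Loc-2−Loc-1: −34a − 129b = −0.2;  Loc-3−Loc-1: −48a − 221b = 7.3.
Solving gives a = 0.74576, b = −0.19501.
Then c = 478.3 − a·241 − b·267 = 350.64.
At (182, 80): z = 135.7 − 15.6 + 350.64 = 470.8 m.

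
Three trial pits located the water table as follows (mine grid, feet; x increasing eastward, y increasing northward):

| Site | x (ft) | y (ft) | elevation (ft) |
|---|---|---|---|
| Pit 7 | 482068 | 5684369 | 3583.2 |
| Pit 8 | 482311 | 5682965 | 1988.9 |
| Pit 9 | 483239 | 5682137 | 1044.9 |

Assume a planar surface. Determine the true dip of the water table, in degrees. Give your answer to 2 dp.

Two edge vectors: Pit 7→Pit 8 = (243, -1404, -1594.3), Pit 7→Pit 9 = (1171, -2232, -2538.3).
Normal n = (Pit 7→Pit 8) × (Pit 7→Pit 9) = (5295.6, -1250118.4, 1101708).
So ∂z/∂x = −n_x/n_z = −0.00481 and ∂z/∂y = −n_y/n_z = 1.13471.
Gradient magnitude |∇z| = √(a² + b²) = √(0.00002 + 1.28757) = 1.13472.
True dip = arctan(1.13472) = 48.61°, dipping toward S (azimuth ≈ 180°).

48.61°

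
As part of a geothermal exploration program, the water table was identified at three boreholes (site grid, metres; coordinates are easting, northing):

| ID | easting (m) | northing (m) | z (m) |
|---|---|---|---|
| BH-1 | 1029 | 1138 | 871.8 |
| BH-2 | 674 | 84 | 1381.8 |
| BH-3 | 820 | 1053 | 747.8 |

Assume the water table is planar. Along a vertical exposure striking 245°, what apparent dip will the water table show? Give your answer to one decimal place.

26.3°

Two edge vectors: BH-1→BH-2 = (-355, -1054, 510), BH-1→BH-3 = (-209, -85, -124).
Normal n = (BH-1→BH-2) × (BH-1→BH-3) = (174046, -150610, -190111).
So ∂z/∂easting = −n_x/n_z = 0.91550 and ∂z/∂northing = −n_y/n_z = −0.79222.
Unit vector along 245° is (sin 245°, cos 245°) = (-0.9063, -0.4226).
Slope in that direction = a·(-0.9063) + b·(-0.4226) = −0.49491.
Apparent dip = arctan|0.49491| = 26.3° (true dip is 50.4°, so apparent ≤ true as expected).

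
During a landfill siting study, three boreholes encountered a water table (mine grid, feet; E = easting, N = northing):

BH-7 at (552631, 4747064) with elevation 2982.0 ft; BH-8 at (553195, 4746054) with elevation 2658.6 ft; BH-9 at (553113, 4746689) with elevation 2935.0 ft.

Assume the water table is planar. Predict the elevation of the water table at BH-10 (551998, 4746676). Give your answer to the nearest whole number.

Let the plane be z = a·E + b·N + c.
BH-8−BH-7: 564a − 1010b = −323.4;  BH-9−BH-7: 482a − 375b = −47.
Solving gives a = 0.26806988, b = 0.46989249.
Then c = 2982 − a·552631 − b·4747064 = −2375771.44.
At (551998, 4746676): z = 147974.0 + 2230427.4 − 2375771.44 = 2630.0 ft.

2630 ft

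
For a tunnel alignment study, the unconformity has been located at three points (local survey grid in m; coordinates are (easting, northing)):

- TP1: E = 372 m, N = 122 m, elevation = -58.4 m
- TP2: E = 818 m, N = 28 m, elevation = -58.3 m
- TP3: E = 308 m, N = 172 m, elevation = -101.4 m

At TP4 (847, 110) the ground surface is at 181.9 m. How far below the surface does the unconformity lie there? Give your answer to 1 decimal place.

Let the plane be z = a·E + b·N + c.
TP2−TP1: 446a − 94b = 0.1;  TP3−TP1: −64a + 50b = −43.
Solving gives a = −0.24791, b = −1.17733.
Then c = -58.4 − a·372 − b·122 = 177.46.
At (847, 110): z_contact = −209.98 − 129.51 + 177.46 = -162.03 m.
Depth below ground = 181.9 − (-162.03) = 343.9 m.

343.9 m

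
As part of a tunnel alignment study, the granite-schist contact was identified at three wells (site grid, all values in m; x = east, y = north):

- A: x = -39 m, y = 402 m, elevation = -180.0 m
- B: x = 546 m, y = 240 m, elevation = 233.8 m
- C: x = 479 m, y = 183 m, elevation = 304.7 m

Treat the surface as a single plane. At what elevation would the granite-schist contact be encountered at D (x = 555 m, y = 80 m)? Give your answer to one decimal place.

486.8 m

Two edge vectors: A→B = (585, -162, 413.8), A→C = (518, -219, 484.7).
Normal n = (A→B) × (A→C) = (12100.8, -69201.1, -44199).
So ∂z/∂x = −n_x/n_z = 0.27378 and ∂z/∂y = −n_y/n_z = −1.56567.
Intercept c from A: -180 + 10.68 + 629.40 = 460.08.
At (555, 80): z = 151.9 − 125.3 + 460.08 = 486.8 m.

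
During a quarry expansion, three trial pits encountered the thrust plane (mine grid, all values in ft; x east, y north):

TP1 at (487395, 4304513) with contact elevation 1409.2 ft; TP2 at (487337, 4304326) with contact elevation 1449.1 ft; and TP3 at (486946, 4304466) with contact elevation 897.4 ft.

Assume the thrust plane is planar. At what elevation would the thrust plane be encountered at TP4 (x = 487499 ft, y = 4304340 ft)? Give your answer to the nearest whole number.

1635 ft

Two edge vectors: TP1→TP2 = (-58, -187, 39.9), TP1→TP3 = (-449, -47, -511.8).
Normal n = (TP1→TP2) × (TP1→TP3) = (97581.9, -47599.5, -81237).
So ∂z/∂x = −n_x/n_z = 1.20120019 and ∂z/∂y = −n_y/n_z = −0.58593375.
Intercept c from TP1: 1409.2 − 585458.97 + 2522159.44 = 1938109.67.
At (487499, 4304340): z = 585583.9 − 2522058.1 + 1938109.67 = 1635.5 ft.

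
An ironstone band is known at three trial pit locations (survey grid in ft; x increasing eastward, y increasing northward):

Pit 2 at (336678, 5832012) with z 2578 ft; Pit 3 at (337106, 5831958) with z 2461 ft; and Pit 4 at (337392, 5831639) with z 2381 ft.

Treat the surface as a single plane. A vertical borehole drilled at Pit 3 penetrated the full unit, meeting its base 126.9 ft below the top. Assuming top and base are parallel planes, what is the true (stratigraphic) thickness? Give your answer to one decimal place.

Two edge vectors: Pit 2→Pit 3 = (428, -54, -117), Pit 2→Pit 4 = (714, -373, -197).
Normal n = (Pit 2→Pit 3) × (Pit 2→Pit 4) = (-33003, 778, -121088).
So ∂z/∂x = −n_x/n_z = −0.27255 and ∂z/∂y = −n_y/n_z = 0.00643.
|∇z| = √(a²+b²) = 0.27263, so dip δ = arctan(0.27263) = 15.25°.
True thickness = vertical thickness × cos δ = 126.9 × cos 15.25° = 122.4 ft.

122.4 ft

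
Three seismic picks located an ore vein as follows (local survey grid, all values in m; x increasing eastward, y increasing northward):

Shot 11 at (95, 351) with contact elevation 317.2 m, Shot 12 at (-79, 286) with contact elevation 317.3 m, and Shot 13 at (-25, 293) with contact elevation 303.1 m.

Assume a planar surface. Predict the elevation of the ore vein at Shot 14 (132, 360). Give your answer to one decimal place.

312.0 m

Let the plane be z = a·x + b·y + c.
Shot 12−Shot 11: −174a − 65b = 0.1;  Shot 13−Shot 11: −120a − 58b = −14.1.
Solving gives a = −0.40240, b = 1.07565.
Then c = 317.2 − a·95 − b·351 = −22.13.
At (132, 360): z = −53.1 + 387.2 − 22.13 = 312.0 m.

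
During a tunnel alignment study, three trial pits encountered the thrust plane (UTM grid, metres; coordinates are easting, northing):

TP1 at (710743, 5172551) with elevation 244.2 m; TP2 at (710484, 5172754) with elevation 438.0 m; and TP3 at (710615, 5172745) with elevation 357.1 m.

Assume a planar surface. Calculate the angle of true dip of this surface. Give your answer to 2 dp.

32.29°

Let the plane be z = a·easting + b·northing + c.
TP2−TP1: −259a + 203b = 193.8;  TP3−TP1: −128a + 194b = 112.9.
Solving gives a = −0.60500, b = 0.18278.
Gradient magnitude |∇z| = √(a² + b²) = √(0.36602 + 0.03341) = 0.63201.
True dip = arctan(0.63201) = 32.29°, dipping toward ESE (azimuth ≈ 107°).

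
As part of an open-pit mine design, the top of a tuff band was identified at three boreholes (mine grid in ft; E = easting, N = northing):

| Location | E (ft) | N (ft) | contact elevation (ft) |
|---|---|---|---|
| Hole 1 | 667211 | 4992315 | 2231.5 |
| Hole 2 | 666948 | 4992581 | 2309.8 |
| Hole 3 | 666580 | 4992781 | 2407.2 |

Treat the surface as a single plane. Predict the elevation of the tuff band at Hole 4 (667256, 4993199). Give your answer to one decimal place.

2283.7 ft

Two edge vectors: Hole 1→Hole 2 = (-263, 266, 78.3), Hole 1→Hole 3 = (-631, 466, 175.7).
Normal n = (Hole 1→Hole 2) × (Hole 1→Hole 3) = (10248.4, -3198.2, 45288).
So ∂z/∂E = −n_x/n_z = −0.226293941 and ∂z/∂N = −n_y/n_z = 0.070619149.
Intercept c from Hole 1: 2231.5 + 150985.81 − 352553.03 = −199335.73.
At (667256, 4993199): z = −150996.0 + 352615.5 − 199335.73 = 2283.7 ft.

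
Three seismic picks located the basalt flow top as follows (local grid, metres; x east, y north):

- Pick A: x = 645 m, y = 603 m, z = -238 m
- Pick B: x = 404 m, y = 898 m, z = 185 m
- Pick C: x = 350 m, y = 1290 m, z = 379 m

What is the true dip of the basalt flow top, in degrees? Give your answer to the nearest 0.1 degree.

54.8°

Let the plane be z = a·x + b·y + c.
Pick B−Pick A: −241a + 295b = 423;  Pick C−Pick A: −295a + 687b = 617.
Solving gives a = −1.38252, b = 0.30445.
Gradient magnitude |∇z| = √(a² + b²) = √(1.91137 + 0.09269) = 1.41565.
True dip = arctan(1.41565) = 54.8°, dipping toward ESE (azimuth ≈ 102°).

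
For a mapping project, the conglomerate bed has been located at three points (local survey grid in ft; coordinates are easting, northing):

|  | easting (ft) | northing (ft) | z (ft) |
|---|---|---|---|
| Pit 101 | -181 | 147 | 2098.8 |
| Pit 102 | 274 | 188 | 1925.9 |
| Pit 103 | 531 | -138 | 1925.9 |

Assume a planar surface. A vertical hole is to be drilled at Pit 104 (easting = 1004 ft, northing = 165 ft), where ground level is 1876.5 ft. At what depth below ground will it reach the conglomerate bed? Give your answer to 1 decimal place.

Two edge vectors: Pit 101→Pit 102 = (455, 41, -172.9), Pit 101→Pit 103 = (712, -285, -172.9).
Normal n = (Pit 101→Pit 102) × (Pit 101→Pit 103) = (-56365.4, -44435.3, -158867).
So ∂z/∂easting = −n_x/n_z = −0.354796 and ∂z/∂northing = −n_y/n_z = −0.279701.
Intercept c from Pit 101: 2098.8 − 64.22 + 41.12 = 2075.70.
At (1004, 165): z_contact = −356.22 − 46.15 + 2075.70 = 1673.33 ft.
Depth below ground = 1876.5 − 1673.33 = 203.2 ft.

203.2 ft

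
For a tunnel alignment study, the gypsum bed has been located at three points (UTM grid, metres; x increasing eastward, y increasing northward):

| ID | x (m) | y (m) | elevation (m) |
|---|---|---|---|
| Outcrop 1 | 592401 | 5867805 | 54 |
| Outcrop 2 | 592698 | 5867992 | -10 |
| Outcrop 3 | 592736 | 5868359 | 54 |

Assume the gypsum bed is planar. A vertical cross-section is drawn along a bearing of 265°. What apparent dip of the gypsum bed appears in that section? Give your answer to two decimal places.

18.18°

Two edge vectors: Outcrop 1→Outcrop 2 = (297, 187, -64), Outcrop 1→Outcrop 3 = (335, 554, 0).
Normal n = (Outcrop 1→Outcrop 2) × (Outcrop 1→Outcrop 3) = (35456, -21440, 101893).
So ∂z/∂x = −n_x/n_z = −0.34797 and ∂z/∂y = −n_y/n_z = 0.21042.
Unit vector along 265° is (sin 265°, cos 265°) = (-0.9962, -0.0872).
Slope in that direction = a·(-0.9962) + b·(-0.0872) = 0.32831.
Apparent dip = arctan|0.32831| = 18.18° (true dip is 22.1°, so apparent ≤ true as expected).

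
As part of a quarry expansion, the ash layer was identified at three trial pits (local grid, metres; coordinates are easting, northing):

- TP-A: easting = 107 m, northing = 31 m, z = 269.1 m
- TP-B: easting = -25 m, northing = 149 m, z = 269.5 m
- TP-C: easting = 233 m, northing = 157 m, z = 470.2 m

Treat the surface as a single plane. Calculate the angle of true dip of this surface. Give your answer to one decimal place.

48.5°

Two edge vectors: TP-A→TP-B = (-132, 118, 0.4), TP-A→TP-C = (126, 126, 201.1).
Normal n = (TP-A→TP-B) × (TP-A→TP-C) = (23679.4, 26595.6, -31500).
So ∂z/∂easting = −n_x/n_z = 0.75173 and ∂z/∂northing = −n_y/n_z = 0.84430.
Gradient magnitude |∇z| = √(a² + b²) = √(0.56509 + 0.71285) = 1.13046.
True dip = arctan(1.13046) = 48.5°, dipping toward SW (azimuth ≈ 222°).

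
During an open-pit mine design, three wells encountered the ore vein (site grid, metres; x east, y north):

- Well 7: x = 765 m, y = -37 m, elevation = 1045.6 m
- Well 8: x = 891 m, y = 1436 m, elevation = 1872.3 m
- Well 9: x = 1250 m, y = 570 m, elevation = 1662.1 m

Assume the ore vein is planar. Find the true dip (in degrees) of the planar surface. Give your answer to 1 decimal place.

Let the plane be z = a·x + b·y + c.
Well 8−Well 7: 126a + 1473b = 826.7;  Well 9−Well 7: 485a + 607b = 616.5.
Solving gives a = 0.63691, b = 0.50675.
Gradient magnitude |∇z| = √(a² + b²) = √(0.40565 + 0.25680) = 0.81391.
True dip = arctan(0.81391) = 39.1°, dipping toward SW (azimuth ≈ 231°).

39.1°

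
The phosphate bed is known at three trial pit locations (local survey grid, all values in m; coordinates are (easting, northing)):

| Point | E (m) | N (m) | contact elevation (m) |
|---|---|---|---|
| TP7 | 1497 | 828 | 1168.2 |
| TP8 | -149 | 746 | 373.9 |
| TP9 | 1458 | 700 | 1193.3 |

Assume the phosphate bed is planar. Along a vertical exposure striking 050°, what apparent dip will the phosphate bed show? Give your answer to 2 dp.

9.03°

Two edge vectors: TP7→TP8 = (-1646, -82, -794.3), TP7→TP9 = (-39, -128, 25.1).
Normal n = (TP7→TP8) × (TP7→TP9) = (-103728.6, 72292.3, 207490).
So ∂z/∂E = −n_x/n_z = 0.49992 and ∂z/∂N = −n_y/n_z = −0.34841.
Unit vector along 050° is (sin 50°, cos 50°) = (0.7660, 0.6428).
Slope in that direction = a·(0.7660) + b·(0.6428) = 0.15901.
Apparent dip = arctan|0.15901| = 9.03° (true dip is 31.4°, so apparent ≤ true as expected).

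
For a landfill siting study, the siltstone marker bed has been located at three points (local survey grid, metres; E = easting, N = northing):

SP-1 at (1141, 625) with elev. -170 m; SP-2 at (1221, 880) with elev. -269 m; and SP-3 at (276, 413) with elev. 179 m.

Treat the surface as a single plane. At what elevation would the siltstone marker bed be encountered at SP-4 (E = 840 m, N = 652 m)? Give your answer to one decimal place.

Let the plane be z = a·E + b·N + c.
SP-2−SP-1: 80a + 255b = −99;  SP-3−SP-1: −865a − 212b = 349.
Solving gives a = −0.333998, b = −0.283452.
Then c = -170 − a·1141 − b·625 = 388.25.
At (840, 652): z = −280.6 − 184.8 + 388.25 = -77.1 m.

-77.1 m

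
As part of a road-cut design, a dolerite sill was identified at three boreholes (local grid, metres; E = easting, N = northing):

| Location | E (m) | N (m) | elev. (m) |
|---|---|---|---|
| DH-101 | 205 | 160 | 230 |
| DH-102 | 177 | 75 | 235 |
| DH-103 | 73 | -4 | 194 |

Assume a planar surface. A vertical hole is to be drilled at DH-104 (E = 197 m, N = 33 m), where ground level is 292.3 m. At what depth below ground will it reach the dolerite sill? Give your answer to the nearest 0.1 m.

Let the plane be z = a·E + b·N + c.
DH-102−DH-101: −28a − 85b = 5;  DH-103−DH-101: −132a − 164b = −36.
Solving gives a = 0.58540, b = −0.25166.
Then c = 230 − a·205 − b·160 = 150.26.
At (197, 33): z_contact = 115.32 − 8.30 + 150.26 = 257.28 m.
Depth below ground = 292.3 − 257.28 = 35.0 m.

35.0 m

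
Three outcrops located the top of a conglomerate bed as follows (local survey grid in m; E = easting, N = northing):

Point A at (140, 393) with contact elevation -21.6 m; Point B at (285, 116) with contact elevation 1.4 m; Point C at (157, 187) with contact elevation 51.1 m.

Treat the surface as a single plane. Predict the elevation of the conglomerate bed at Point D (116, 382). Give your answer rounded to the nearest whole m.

Let the plane be z = a·E + b·N + c.
Point B−Point A: 145a − 277b = 23;  Point C−Point A: 17a − 206b = 72.7.
Solving gives a = −0.61205, b = −0.40342.
Then c = -21.6 − a·140 − b·393 = 222.63.
At (116, 382): z = −71.0 − 154.1 + 222.63 = -2.5 m.

-2 m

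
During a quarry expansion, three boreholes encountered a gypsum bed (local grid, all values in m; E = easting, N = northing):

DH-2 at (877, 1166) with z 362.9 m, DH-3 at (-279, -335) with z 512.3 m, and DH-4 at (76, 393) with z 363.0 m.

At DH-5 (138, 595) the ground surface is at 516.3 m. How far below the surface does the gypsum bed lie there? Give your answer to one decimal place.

208.4 m

Let the plane be z = a·E + b·N + c.
DH-3−DH-2: −1156a − 1501b = 149.4;  DH-4−DH-2: −801a − 773b = 0.1.
Solving gives a = 0.373603, b = −0.387265.
Then c = 362.9 − a·877 − b·1166 = 486.80.
At (138, 595): z_contact = 51.56 − 230.42 + 486.80 = 307.94 m.
Depth below ground = 516.3 − 307.94 = 208.4 m.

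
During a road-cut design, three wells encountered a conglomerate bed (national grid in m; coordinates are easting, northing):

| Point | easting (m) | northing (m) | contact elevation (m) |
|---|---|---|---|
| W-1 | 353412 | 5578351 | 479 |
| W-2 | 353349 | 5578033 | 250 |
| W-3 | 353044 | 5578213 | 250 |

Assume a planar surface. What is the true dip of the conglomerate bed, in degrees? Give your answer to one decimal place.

Two edge vectors: W-1→W-2 = (-63, -318, -229), W-1→W-3 = (-368, -138, -229).
Normal n = (W-1→W-2) × (W-1→W-3) = (41220, 69845, -108330).
So ∂z/∂easting = −n_x/n_z = 0.38050 and ∂z/∂northing = −n_y/n_z = 0.64474.
Gradient magnitude |∇z| = √(a² + b²) = √(0.14478 + 0.41569) = 0.74865.
True dip = arctan(0.74865) = 36.8°, dipping toward SSW (azimuth ≈ 211°).

36.8°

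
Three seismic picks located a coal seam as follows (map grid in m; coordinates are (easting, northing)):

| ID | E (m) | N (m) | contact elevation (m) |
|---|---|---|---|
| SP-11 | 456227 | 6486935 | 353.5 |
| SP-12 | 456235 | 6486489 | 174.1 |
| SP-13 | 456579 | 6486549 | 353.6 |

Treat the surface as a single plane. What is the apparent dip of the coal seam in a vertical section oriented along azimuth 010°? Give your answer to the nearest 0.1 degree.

25.7°

Let the plane be z = a·E + b·N + c.
SP-12−SP-11: 8a − 446b = −179.4;  SP-13−SP-11: 352a − 386b = 0.1.
Solving gives a = 0.45024, b = 0.41032.
Unit vector along 010° is (sin 10°, cos 10°) = (0.1736, 0.9848).
Slope in that direction = a·(0.1736) + b·(0.9848) = 0.48227.
Apparent dip = arctan|0.48227| = 25.7° (true dip is 31.3°, so apparent ≤ true as expected).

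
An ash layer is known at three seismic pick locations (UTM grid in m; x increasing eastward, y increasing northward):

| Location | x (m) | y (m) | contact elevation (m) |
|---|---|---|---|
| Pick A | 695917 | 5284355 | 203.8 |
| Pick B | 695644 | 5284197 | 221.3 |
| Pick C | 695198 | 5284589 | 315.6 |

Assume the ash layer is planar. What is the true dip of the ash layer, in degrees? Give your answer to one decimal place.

Two edge vectors: Pick A→Pick B = (-273, -158, 17.5), Pick A→Pick C = (-719, 234, 111.8).
Normal n = (Pick A→Pick B) × (Pick A→Pick C) = (-21759.4, 17938.9, -177484).
So ∂z/∂x = −n_x/n_z = −0.12260 and ∂z/∂y = −n_y/n_z = 0.10107.
Gradient magnitude |∇z| = √(a² + b²) = √(0.01503 + 0.01022) = 0.15889.
True dip = arctan(0.15889) = 9.0°, dipping toward SE (azimuth ≈ 130°).

9.0°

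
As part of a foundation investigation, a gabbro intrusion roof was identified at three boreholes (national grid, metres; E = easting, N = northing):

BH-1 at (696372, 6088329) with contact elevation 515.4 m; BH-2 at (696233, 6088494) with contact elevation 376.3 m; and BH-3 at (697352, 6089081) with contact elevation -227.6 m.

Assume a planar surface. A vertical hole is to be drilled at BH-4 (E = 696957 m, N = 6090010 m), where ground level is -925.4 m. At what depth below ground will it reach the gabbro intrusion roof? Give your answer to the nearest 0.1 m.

Let the plane be z = a·E + b·N + c.
BH-2−BH-1: −139a + 165b = −139.1;  BH-3−BH-1: 980a + 752b = −743.
Solving gives a = −0.067580420, b = −0.899961687.
Then c = 515.4 − a·696372 − b·6088329 = 5526839.35.
At (696957, 6090010): z_contact = −47100.65 − 5480775.67 + 5526839.35 = -1036.97 m.
Depth below ground = -925.4 − (-1036.97) = 111.6 m.

111.6 m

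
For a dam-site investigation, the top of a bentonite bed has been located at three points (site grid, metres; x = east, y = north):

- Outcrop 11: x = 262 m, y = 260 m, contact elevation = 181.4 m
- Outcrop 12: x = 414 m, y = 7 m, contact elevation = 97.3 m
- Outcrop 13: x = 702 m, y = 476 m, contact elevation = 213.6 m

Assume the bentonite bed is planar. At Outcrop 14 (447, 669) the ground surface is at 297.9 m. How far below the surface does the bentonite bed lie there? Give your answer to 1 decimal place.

10.5 m

Two edge vectors: Outcrop 11→Outcrop 12 = (152, -253, -84.1), Outcrop 11→Outcrop 13 = (440, 216, 32.2).
Normal n = (Outcrop 11→Outcrop 12) × (Outcrop 11→Outcrop 13) = (10019, -41898.4, 144152).
So ∂z/∂x = −n_x/n_z = −0.06950 and ∂z/∂y = −n_y/n_z = 0.29065.
Intercept c from Outcrop 11: 181.4 + 18.21 − 75.57 = 124.04.
At (447, 669): z_contact = −31.07 + 194.45 + 124.04 = 287.42 m.
Depth below ground = 297.9 − 287.42 = 10.5 m.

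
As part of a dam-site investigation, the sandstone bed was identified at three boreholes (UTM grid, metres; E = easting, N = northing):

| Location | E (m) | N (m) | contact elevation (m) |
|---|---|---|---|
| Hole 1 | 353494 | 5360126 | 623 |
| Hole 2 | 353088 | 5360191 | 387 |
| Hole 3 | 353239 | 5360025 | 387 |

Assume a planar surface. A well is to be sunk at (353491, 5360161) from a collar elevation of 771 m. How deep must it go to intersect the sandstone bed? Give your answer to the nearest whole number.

Two edge vectors: Hole 1→Hole 2 = (-406, 65, -236), Hole 1→Hole 3 = (-255, -101, -236).
Normal n = (Hole 1→Hole 2) × (Hole 1→Hole 3) = (-39176, -35636, 57581).
So ∂z/∂E = −n_x/n_z = 0.68036331 and ∂z/∂N = −n_y/n_z = 0.61888470.
Intercept c from Hole 1: 623 − 240504.35 − 3317299.98 = −3557181.33.
At (353491, 5360161): z_contact = 240502.3 + 3317321.6 − 3557181.33 = 642.6 m.
Depth below ground = 771 − 642.6 = 128 m.

128 m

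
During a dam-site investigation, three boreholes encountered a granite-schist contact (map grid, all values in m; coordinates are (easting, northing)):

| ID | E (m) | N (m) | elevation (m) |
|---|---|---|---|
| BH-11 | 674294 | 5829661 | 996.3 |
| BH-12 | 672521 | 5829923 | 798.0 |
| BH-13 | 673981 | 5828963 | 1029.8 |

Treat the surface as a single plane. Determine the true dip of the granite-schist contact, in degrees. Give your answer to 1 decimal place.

7.7°

Two edge vectors: BH-11→BH-12 = (-1773, 262, -198.3), BH-11→BH-13 = (-313, -698, 33.5).
Normal n = (BH-11→BH-12) × (BH-11→BH-13) = (-129636.4, 121463.4, 1319560).
So ∂z/∂E = −n_x/n_z = 0.09824 and ∂z/∂N = −n_y/n_z = −0.09205.
Gradient magnitude |∇z| = √(a² + b²) = √(0.00965 + 0.00847) = 0.13463.
True dip = arctan(0.13463) = 7.7°, dipping toward NW (azimuth ≈ 313°).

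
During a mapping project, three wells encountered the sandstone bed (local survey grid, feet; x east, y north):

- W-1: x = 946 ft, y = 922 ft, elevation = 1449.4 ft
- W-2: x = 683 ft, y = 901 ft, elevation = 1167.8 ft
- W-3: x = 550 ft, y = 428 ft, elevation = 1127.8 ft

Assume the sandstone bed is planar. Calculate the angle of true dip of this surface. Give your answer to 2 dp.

Let the plane be z = a·x + b·y + c.
W-2−W-1: −263a − 21b = −281.6;  W-3−W-1: −396a − 494b = −321.6.
Solving gives a = 1.08841, b = −0.22148.
Gradient magnitude |∇z| = √(a² + b²) = √(1.18463 + 0.04905) = 1.11071.
True dip = arctan(1.11071) = 48.00°, dipping toward WNW (azimuth ≈ 282°).

48.00°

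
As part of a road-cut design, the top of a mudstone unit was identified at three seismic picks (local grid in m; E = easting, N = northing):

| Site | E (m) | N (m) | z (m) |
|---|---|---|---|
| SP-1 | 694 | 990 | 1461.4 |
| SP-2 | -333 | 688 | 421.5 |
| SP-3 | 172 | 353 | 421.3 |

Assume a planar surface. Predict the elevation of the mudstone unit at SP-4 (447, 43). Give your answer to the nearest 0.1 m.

286.2 m

Two edge vectors: SP-1→SP-2 = (-1027, -302, -1039.9), SP-1→SP-3 = (-522, -637, -1040.1).
Normal n = (SP-1→SP-2) × (SP-1→SP-3) = (-348306.1, -525354.9, 496555).
So ∂z/∂E = −n_x/n_z = 0.70145 and ∂z/∂N = −n_y/n_z = 1.05800.
Intercept c from SP-1: 1461.4 − 486.80 − 1047.42 = −72.82.
At (447, 43): z = 313.5 + 45.5 − 72.82 = 286.2 m.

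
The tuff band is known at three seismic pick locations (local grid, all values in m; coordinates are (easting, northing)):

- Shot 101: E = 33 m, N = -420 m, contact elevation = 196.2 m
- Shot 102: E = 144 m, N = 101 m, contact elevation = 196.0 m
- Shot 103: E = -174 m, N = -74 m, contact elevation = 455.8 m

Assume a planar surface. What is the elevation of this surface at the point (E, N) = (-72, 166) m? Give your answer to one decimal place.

408.6 m

Let the plane be z = a·E + b·N + c.
Shot 102−Shot 101: 111a + 521b = −0.2;  Shot 103−Shot 101: −207a + 346b = 259.6.
Solving gives a = −0.92525, b = 0.19674.
Then c = 196.2 − a·33 − b·-420 = 309.37.
At (-72, 166): z = 66.6 + 32.7 + 309.37 = 408.6 m.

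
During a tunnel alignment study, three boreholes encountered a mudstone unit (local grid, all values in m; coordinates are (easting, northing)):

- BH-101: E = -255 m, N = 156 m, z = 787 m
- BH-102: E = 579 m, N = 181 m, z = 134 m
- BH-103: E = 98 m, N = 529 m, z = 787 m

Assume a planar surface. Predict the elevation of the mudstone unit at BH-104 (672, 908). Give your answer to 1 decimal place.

Let the plane be z = a·E + b·N + c.
BH-102−BH-101: 834a + 25b = −653;  BH-103−BH-101: 353a + 373b = 0.
Solving gives a = −0.80583, b = 0.76263.
Then c = 787 − a·-255 − b·156 = 462.54.
At (672, 908): z = −541.5 + 692.5 + 462.54 = 613.5 m.

613.5 m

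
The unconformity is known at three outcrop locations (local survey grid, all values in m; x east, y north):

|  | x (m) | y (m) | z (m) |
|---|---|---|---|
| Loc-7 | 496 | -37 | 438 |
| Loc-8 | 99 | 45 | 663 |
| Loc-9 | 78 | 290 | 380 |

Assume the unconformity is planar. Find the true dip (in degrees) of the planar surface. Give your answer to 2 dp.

Let the plane be z = a·x + b·y + c.
Loc-8−Loc-7: −397a + 82b = 225;  Loc-9−Loc-7: −418a + 327b = −58.
Solving gives a = −0.81985, b = −1.22537.
Gradient magnitude |∇z| = √(a² + b²) = √(0.67216 + 1.50154) = 1.47435.
True dip = arctan(1.47435) = 55.85°, dipping toward NE (azimuth ≈ 034°).

55.85°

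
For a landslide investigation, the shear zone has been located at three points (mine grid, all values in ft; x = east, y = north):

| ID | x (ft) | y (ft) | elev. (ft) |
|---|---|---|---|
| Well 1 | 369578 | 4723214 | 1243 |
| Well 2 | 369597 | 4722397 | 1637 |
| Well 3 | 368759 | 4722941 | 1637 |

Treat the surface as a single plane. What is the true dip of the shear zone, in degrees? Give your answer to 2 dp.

30.28°

Let the plane be z = a·x + b·y + c.
Well 2−Well 1: 19a − 817b = 394;  Well 3−Well 1: −819a − 273b = 394.
Solving gives a = −0.31786, b = −0.48964.
Gradient magnitude |∇z| = √(a² + b²) = √(0.10103 + 0.23975) = 0.58377.
True dip = arctan(0.58377) = 30.28°, dipping toward NNE (azimuth ≈ 033°).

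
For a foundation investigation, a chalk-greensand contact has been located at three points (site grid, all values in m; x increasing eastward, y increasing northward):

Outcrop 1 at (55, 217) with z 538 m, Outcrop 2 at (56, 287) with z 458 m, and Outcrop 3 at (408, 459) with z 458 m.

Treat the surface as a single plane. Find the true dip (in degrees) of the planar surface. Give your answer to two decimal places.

Two edge vectors: Outcrop 1→Outcrop 2 = (1, 70, -80), Outcrop 1→Outcrop 3 = (353, 242, -80).
Normal n = (Outcrop 1→Outcrop 2) × (Outcrop 1→Outcrop 3) = (13760, -28160, -24468).
So ∂z/∂x = −n_x/n_z = 0.56237 and ∂z/∂y = −n_y/n_z = −1.15089.
Gradient magnitude |∇z| = √(a² + b²) = √(0.31626 + 1.32455) = 1.28094.
True dip = arctan(1.28094) = 52.02°, dipping toward NNW (azimuth ≈ 334°).

52.02°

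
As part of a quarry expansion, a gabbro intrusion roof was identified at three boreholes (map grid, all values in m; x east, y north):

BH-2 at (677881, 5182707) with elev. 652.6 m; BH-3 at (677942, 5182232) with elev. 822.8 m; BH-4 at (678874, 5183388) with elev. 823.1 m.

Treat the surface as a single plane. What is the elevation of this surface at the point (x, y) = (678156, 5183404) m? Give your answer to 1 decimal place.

542.7 m

Let the plane be z = a·x + b·y + c.
BH-3−BH-2: 61a − 475b = 170.2;  BH-4−BH-2: 993a + 681b = 170.5.
Solving gives a = 0.383646847, b = −0.309047458.
Then c = 652.6 − a·677881 − b·5182707 = 1342288.11.
At (678156, 5183404): z = 260172.4 − 1601917.8 + 1342288.11 = 542.7 m.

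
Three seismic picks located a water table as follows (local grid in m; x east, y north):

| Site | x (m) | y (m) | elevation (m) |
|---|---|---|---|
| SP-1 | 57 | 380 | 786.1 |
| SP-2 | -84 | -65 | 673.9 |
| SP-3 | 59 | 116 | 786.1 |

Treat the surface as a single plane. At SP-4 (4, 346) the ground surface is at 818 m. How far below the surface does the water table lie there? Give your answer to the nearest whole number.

Two edge vectors: SP-1→SP-2 = (-141, -445, -112.2), SP-1→SP-3 = (2, -264, 0).
Normal n = (SP-1→SP-2) × (SP-1→SP-3) = (-29620.8, -224.4, 38114).
So ∂z/∂x = −n_x/n_z = 0.77716 and ∂z/∂y = −n_y/n_z = 0.00589.
Intercept c from SP-1: 786.1 − 44.30 − 2.24 = 739.56.
At (4, 346): z_contact = 3.1 + 2.0 + 739.56 = 744.7 m.
Depth below ground = 818 − 744.7 = 73 m.

73 m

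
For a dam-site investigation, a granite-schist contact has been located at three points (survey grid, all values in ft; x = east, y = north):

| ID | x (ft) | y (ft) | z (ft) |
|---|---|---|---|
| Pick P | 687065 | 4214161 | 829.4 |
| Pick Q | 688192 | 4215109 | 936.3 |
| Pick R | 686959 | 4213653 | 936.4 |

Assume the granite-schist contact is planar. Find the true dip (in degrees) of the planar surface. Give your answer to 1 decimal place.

23.4°

Two edge vectors: Pick P→Pick Q = (1127, 948, 106.9), Pick P→Pick R = (-106, -508, 107).
Normal n = (Pick P→Pick Q) × (Pick P→Pick R) = (155741.2, -131920.4, -472028).
So ∂z/∂x = −n_x/n_z = 0.32994 and ∂z/∂y = −n_y/n_z = −0.27948.
Gradient magnitude |∇z| = √(a² + b²) = √(0.10886 + 0.07811) = 0.43240.
True dip = arctan(0.43240) = 23.4°, dipping toward NW (azimuth ≈ 310°).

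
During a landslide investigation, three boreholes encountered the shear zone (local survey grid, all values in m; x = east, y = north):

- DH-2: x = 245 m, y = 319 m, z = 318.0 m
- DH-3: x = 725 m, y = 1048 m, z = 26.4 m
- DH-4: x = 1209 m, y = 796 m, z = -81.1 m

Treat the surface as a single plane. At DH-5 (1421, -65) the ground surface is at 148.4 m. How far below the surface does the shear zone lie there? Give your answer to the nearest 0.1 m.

134.7 m

Two edge vectors: DH-2→DH-3 = (480, 729, -291.6), DH-2→DH-4 = (964, 477, -399.1).
Normal n = (DH-2→DH-3) × (DH-2→DH-4) = (-151850.7, -89534.4, -473796).
So ∂z/∂x = −n_x/n_z = −0.320498 and ∂z/∂y = −n_y/n_z = −0.188972.
Intercept c from DH-2: 318 + 78.52 + 60.28 = 456.80.
At (1421, -65): z_contact = −455.43 + 12.28 + 456.80 = 13.66 m.
Depth below ground = 148.4 − 13.66 = 134.7 m.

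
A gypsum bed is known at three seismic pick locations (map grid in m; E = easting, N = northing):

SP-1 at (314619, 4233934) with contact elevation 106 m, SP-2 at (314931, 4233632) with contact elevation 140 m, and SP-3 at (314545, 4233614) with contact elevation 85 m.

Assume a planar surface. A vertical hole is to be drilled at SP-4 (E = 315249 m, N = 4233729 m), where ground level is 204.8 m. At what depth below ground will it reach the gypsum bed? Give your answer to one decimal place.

Two edge vectors: SP-1→SP-2 = (312, -302, 34), SP-1→SP-3 = (-74, -320, -21).
Normal n = (SP-1→SP-2) × (SP-1→SP-3) = (17222, 4036, -122188).
So ∂z/∂E = −n_x/n_z = 0.140946738 and ∂z/∂N = −n_y/n_z = 0.033031067.
Intercept c from SP-1: 106 − 44344.52 − 139851.36 = −184089.88.
At (315249, 4233729): z_contact = 44433.32 + 139844.59 − 184089.88 = 188.03 m.
Depth below ground = 204.8 − 188.03 = 16.8 m.

16.8 m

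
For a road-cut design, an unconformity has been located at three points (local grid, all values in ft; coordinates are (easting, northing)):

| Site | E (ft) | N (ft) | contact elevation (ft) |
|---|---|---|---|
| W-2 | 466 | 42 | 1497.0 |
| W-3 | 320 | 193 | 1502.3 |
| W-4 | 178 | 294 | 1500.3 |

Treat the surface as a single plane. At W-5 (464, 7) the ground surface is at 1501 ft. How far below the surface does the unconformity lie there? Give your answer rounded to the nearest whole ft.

10 ft

Two edge vectors: W-2→W-3 = (-146, 151, 5.3), W-2→W-4 = (-288, 252, 3.3).
Normal n = (W-2→W-3) × (W-2→W-4) = (-837.3, -1044.6, 6696).
So ∂z/∂E = −n_x/n_z = 0.12504 and ∂z/∂N = −n_y/n_z = 0.15600.
Intercept c from W-2: 1497 − 58.27 − 6.55 = 1432.18.
At (464, 7): z_contact = 58.0 + 1.1 + 1432.18 = 1491.3 ft.
Depth below ground = 1501 − 1491.3 = 10 ft.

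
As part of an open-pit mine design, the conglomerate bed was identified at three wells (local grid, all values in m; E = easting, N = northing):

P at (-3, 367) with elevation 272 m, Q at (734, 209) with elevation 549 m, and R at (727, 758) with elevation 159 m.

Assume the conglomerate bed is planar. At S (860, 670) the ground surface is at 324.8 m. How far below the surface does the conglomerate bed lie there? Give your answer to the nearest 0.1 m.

Let the plane be z = a·E + b·N + c.
Q−P: 737a − 158b = 277;  R−P: 730a + 391b = −113.
Solving gives a = 0.22417, b = −0.70752.
Then c = 272 − a·-3 − b·367 = 532.33.
At (860, 670): z_contact = 192.78 − 474.04 + 532.33 = 251.08 m.
Depth below ground = 324.8 − 251.08 = 73.7 m.

73.7 m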